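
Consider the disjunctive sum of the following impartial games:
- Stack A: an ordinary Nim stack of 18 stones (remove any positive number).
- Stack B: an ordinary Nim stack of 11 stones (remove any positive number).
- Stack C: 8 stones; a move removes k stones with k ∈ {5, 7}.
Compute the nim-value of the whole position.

Stack A is a plain Nim stack of size 18, so its Grundy value is 18.
Stack B is a plain Nim stack of size 11, so its Grundy value is 11.
Build the Grundy sequence for stack C with g(k) = mex{g(k−s) : s ∈ {5, 7}, s ≤ k}:
g(0) = mex{} = 0
g(1) = mex{} = 0
g(2) = mex{} = 0
g(3) = mex{} = 0
g(4) = mex{} = 0
g(5) = mex{0} = 1
g(6) = mex{0} = 1
g(7) = mex{0} = 1
g(8) = mex{0} = 1
So g(8) = 1.
The value of a disjunctive sum is the nim-sum of the parts.
Combined value = 18 ⊕ 11 ⊕ 1 = 24.

24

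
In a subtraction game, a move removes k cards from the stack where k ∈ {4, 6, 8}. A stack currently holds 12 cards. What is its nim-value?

0

Compute g(0), g(1), … for moves {4, 6, 8}:
k:     0  1  2  3  4  5  6  7  8  9 10 11 12
g(k):  0  0  0  0  1  1  1  1  2  2  2  2  0
So g(12) = 0.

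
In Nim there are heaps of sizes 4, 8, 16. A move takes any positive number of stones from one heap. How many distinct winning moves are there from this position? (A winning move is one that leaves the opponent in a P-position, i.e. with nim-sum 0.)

In binary:
  00100  (4)
  01000  (8)
  10000  (16)
  -----
  11100  (28)
The overall nim-sum is X = 28. A heap of size p has a winning move iff p XOR X < p (reduce it to p XOR X).
  4: 4 XOR 28 = 24 ≥ 4 — no move.
  8: 8 XOR 28 = 20 ≥ 8 — no move.
  16: 16 XOR 28 = 12 < 16 — winning move (to 12).
That gives 1 winning move.

1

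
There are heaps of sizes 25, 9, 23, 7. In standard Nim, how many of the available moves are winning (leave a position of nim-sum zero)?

Write each in binary and XOR column by column:
  11001  (25)
  01001  (9)
  10111  (23)
  00111  (7)
  -----
  00000  (0)
The nim-sum is already 0, so every move leaves a nonzero nim-sum — there are no winning moves.

0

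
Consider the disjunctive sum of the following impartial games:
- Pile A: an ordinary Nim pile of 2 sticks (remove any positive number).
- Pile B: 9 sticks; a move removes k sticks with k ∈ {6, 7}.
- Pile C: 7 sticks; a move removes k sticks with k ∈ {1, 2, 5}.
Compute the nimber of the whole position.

2

Pile A is a plain Nim pile of size 2, so its Grundy value is 2.
Build the Grundy sequence for pile B with g(k) = mex{g(k−s) : s ∈ {6, 7}, s ≤ k}:
k:     0  1  2  3  4  5  6  7  8  9
g(k):  0  0  0  0  0  0  1  1  1  1
So g(9) = 1.
Grundy values for pile C (subtraction set {1, 2, 5}):
k:     0  1  2  3  4  5  6  7
g(k):  0  1  2  0  1  2  0  1
So g(7) = 1.
The value of a disjunctive sum is the nim-sum of the parts.
Combined value = 2 ⊕ 1 ⊕ 1 = 2.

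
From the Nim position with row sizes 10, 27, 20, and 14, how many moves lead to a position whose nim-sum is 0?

3

Nim-sum: 10 XOR 27 XOR 20 XOR 14 = 11.
The overall nim-sum is X = 11. A row of size p has a winning move iff p XOR X < p (reduce it to p XOR X).
  10: 10 XOR 11 = 1 < 10 — winning move (to 1).
  27: 27 XOR 11 = 16 < 27 — winning move (to 16).
  20: 20 XOR 11 = 31 ≥ 20 — no move.
  14: 14 XOR 11 = 5 < 14 — winning move (to 5).
That gives 3 winning moves.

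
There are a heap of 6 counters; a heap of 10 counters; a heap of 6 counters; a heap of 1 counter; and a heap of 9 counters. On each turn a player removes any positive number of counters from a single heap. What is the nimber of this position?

2

Nim-sum: 6 XOR 10 XOR 6 XOR 1 XOR 9 = 2.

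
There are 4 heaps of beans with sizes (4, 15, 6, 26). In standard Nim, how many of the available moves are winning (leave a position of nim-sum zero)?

1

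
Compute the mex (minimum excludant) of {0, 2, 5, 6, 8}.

0 is in the set but 1 is not, so the mex is 1.

1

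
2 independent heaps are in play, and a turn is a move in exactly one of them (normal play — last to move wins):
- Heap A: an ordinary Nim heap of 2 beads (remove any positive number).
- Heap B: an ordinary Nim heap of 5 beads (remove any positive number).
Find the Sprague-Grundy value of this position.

Heap A is a plain Nim heap of size 2, so its Grundy value is 2.
Heap B is a plain Nim heap of size 5, so its Grundy value is 5.
By the Sprague-Grundy theorem, the Grundy value of a sum of independent games is the XOR of the component values.
Combined value = 2 XOR 5 = 7.

7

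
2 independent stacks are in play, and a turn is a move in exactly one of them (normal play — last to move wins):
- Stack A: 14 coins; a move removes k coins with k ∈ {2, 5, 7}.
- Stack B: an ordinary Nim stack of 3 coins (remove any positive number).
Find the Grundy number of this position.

3

Grundy values for stack A (subtraction set {2, 5, 7}):
k:     0  1  2  3  4  5  6  7  8  9 10 11 12 13 14
g(k):  0  0  1  1  0  2  1  3  2  2  0  3  1  0  0
So g(14) = 0.
Stack B is a plain Nim stack of size 3, so its Grundy value is 3.
By the Sprague-Grundy theorem, the Grundy value of a sum of independent games is the XOR of the component values.
Combined value = 0 XOR 3 = 3.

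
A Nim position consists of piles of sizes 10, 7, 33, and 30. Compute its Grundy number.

Compute the nim-sum pairwise:
10 ⊕ 7 = 13
13 ⊕ 33 = 44
44 ⊕ 30 = 50

50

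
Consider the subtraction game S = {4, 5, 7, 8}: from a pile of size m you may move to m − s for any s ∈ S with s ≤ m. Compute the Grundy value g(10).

2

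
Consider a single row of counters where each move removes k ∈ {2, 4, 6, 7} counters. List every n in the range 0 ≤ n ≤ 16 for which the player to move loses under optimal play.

Build the Grundy sequence with g(k) = mex{g(k−s) : s ∈ {2, 4, 6, 7}, s ≤ k}:
k:     0  1  2  3  4  5  6  7  8  9 10 11 12 13 14 15 16
g(k):  0  0  1  1  2  2  3  3  4  0  0  1  1  2  2  3  3
The P-positions (g = 0) in 0..16 are 0, 1, 9, 10.

0, 1, 9, 10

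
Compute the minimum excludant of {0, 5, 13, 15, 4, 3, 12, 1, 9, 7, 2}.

The values 0, 1, 2, 3, 4, 5 are all present; 6 is the first non-negative integer missing from the set.

6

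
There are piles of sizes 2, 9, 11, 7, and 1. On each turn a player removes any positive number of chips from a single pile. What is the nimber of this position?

6

Nim-sum: 2 ^ 9 ^ 11 ^ 7 ^ 1 = 6.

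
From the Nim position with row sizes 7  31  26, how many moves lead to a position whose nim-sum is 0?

3

Compute the nim-sum pairwise:
7 ⊕ 31 = 24
24 ⊕ 26 = 2
The overall nim-sum is X = 2. A row of size p has a winning move iff p XOR X < p (reduce it to p XOR X).
  7: 7 XOR 2 = 5 < 7 — winning move (to 5).
  31: 31 XOR 2 = 29 < 31 — winning move (to 29).
  26: 26 XOR 2 = 24 < 26 — winning move (to 24).
That gives 3 winning moves.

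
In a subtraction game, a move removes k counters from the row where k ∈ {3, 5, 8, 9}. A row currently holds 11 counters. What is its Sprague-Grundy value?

3

Grundy values for subtraction set {3, 5, 8, 9}:
k:     0  1  2  3  4  5  6  7  8  9 10 11
g(k):  0  0  0  1  1  1  2  2  2  3  3  3
So g(11) = 3.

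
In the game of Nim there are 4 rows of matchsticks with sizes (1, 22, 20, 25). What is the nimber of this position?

26

Write each in binary and XOR column by column:
  00001  (1)
  10110  (22)
  10100  (20)
  11001  (25)
  -----
  11010  (26)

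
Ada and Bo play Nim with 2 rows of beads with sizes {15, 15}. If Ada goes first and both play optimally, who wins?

Bo wins

In binary:
  1111  (15)
  1111  (15)
  ----
  0000  (0)
The nim-sum is 0, so this is a P-position: the player to move is in a losing position under optimal play; Ada is about to move from it and so loses — Bo wins.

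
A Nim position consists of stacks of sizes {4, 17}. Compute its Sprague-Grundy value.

21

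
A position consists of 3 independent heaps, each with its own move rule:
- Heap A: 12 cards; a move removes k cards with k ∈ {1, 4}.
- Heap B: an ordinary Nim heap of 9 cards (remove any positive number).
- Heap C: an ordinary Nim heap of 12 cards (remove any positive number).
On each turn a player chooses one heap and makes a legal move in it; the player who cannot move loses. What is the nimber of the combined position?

5

For heap A, compute g(0), g(1), … with moves {1, 4}:
g(0) = mex{} = 0
g(1) = mex{0} = 1
g(2) = mex{1} = 0
g(3) = mex{0} = 1
g(4) = mex{0,1} = 2
g(5) = mex{1,2} = 0
g(6) = mex{0} = 1
g(7) = mex{1} = 0
g(8) = mex{0,2} = 1
g(9) = mex{0,1} = 2
g(10) = mex{1,2} = 0
g(11) = mex{0} = 1
g(12) = mex{1} = 0
So g(12) = 0.
Heap B is a plain Nim heap of size 9, so its Grundy value is 9.
Heap C is a plain Nim heap of size 12, so its Grundy value is 12.
The value of a disjunctive sum is the nim-sum of the parts.
Combined value = 0 XOR 9 XOR 12 = 5.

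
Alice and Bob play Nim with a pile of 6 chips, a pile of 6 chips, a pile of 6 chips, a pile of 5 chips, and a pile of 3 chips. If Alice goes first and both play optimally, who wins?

Bob wins

Compute the nim-sum pairwise:
6 ⊕ 6 = 0
0 ⊕ 6 = 6
6 ⊕ 5 = 3
3 ⊕ 3 = 0
The nim-sum is 0, so this is a P-position: the player to move is in a losing position under optimal play; Alice is about to move from it and so loses — Bob wins.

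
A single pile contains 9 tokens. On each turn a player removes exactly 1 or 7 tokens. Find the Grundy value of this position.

Build the Grundy sequence with g(k) = mex{g(k−s) : s ∈ {1, 7}, s ≤ k}:
k:     0  1  2  3  4  5  6  7  8  9
g(k):  0  1  0  1  0  1  0  1  0  1
So g(9) = 1.

1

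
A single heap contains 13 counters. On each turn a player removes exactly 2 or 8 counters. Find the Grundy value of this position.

1

Compute g(0), g(1), … for moves {2, 8}:
g(0) = mex{} = 0
g(1) = mex{} = 0
g(2) = mex{0} = 1
g(3) = mex{0} = 1
g(4) = mex{1} = 0
g(5) = mex{1} = 0
g(6) = mex{0} = 1
g(7) = mex{0} = 1
g(8) = mex{0,1} = 2
g(9) = mex{0,1} = 2
g(10) = mex{1,2} = 0
g(11) = mex{1,2} = 0
g(12) = mex{0} = 1
g(13) = mex{0} = 1
So g(13) = 1.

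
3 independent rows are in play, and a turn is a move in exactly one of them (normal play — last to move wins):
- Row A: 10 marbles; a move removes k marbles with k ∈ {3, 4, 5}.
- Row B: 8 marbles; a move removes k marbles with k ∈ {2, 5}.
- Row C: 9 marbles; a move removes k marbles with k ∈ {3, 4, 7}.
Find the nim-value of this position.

3

Build the Grundy sequence for row A with g(k) = mex{g(k−s) : s ∈ {3, 4, 5}, s ≤ k}:
g(0) = mex{} = 0
g(1) = mex{} = 0
g(2) = mex{} = 0
g(3) = mex{0} = 1
g(4) = mex{0} = 1
g(5) = mex{0} = 1
g(6) = mex{0,1} = 2
g(7) = mex{0,1} = 2
g(8) = mex{1} = 0
g(9) = mex{1,2} = 0
g(10) = mex{1,2} = 0
So g(10) = 0.
For row B, compute g(0), g(1), … with moves {2, 5}:
g(0) = mex{} = 0
g(1) = mex{} = 0
g(2) = mex{0} = 1
g(3) = mex{0} = 1
g(4) = mex{1} = 0
g(5) = mex{0,1} = 2
g(6) = mex{0} = 1
g(7) = mex{1,2} = 0
g(8) = mex{1} = 0
So g(8) = 0.
For row C, compute g(0), g(1), … with moves {3, 4, 7}:
g(0) = mex{} = 0
g(1) = mex{} = 0
g(2) = mex{} = 0
g(3) = mex{0} = 1
g(4) = mex{0} = 1
g(5) = mex{0} = 1
g(6) = mex{0,1} = 2
g(7) = mex{0,1} = 2
g(8) = mex{0,1} = 2
g(9) = mex{0,1,2} = 3
So g(9) = 3.
By the Sprague-Grundy theorem, the Grundy value of a sum of independent games is the XOR of the component values.
Combined value = 0 XOR 0 XOR 3 = 3.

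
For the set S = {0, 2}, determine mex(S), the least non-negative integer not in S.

1

0 is in the set but 1 is not, so the mex is 1.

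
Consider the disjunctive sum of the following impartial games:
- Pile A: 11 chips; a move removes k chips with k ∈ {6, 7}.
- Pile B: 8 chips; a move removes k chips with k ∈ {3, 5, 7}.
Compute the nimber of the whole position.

3

For pile A, compute g(0), g(1), … with moves {6, 7}:
k:     0  1  2  3  4  5  6  7  8  9 10 11
g(k):  0  0  0  0  0  0  1  1  1  1  1  1
So g(11) = 1.
For pile B, compute g(0), g(1), … with moves {3, 5, 7}:
k:     0  1  2  3  4  5  6  7  8
g(k):  0  0  0  1  1  1  2  2  2
So g(8) = 2.
By the Sprague-Grundy theorem, the Grundy value of a sum of independent games is the XOR of the component values.
Combined value = 1 ⊕ 2 = 3.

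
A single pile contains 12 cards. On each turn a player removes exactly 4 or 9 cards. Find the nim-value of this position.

Build the Grundy sequence with g(k) = mex{g(k−s) : s ∈ {4, 9}, s ≤ k}:
g(0) = mex{} = 0
g(1) = mex{} = 0
g(2) = mex{} = 0
g(3) = mex{} = 0
g(4) = mex{0} = 1
g(5) = mex{0} = 1
g(6) = mex{0} = 1
g(7) = mex{0} = 1
g(8) = mex{1} = 0
g(9) = mex{0,1} = 2
g(10) = mex{0,1} = 2
g(11) = mex{0,1} = 2
g(12) = mex{0} = 1
So g(12) = 1.

1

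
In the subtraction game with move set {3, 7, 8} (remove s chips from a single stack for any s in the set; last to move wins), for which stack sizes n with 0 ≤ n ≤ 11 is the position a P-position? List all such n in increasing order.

0, 1, 2, 6, 11

Compute g(0), g(1), … for moves {3, 7, 8}:
k:     0  1  2  3  4  5  6  7  8  9 10 11
g(k):  0  0  0  1  1  1  0  2  2  1  3  0
The P-positions (g = 0) in 0..11 are 0, 1, 2, 6, 11.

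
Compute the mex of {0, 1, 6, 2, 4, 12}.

The values 0, 1, 2 are all present; 3 is the first non-negative integer missing from the set.

3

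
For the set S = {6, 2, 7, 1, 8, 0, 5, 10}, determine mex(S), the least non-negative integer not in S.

3

The values 0, 1, 2 are all present; 3 is the first non-negative integer missing from the set.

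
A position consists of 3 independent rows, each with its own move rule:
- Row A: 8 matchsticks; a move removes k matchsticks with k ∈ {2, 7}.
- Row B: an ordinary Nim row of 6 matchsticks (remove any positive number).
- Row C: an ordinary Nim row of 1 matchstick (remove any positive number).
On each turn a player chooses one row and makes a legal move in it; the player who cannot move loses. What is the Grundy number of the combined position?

5

Build the Grundy sequence for row A with g(k) = mex{g(k−s) : s ∈ {2, 7}, s ≤ k}:
k:     0  1  2  3  4  5  6  7  8
g(k):  0  0  1  1  0  0  1  1  2
So g(8) = 2.
Row B is a plain Nim row of size 6, so its Grundy value is 6.
Row C is a plain Nim row of size 1, so its Grundy value is 1.
The value of a disjunctive sum is the nim-sum of the parts.
Combined value = 2 ⊕ 6 ⊕ 1 = 5.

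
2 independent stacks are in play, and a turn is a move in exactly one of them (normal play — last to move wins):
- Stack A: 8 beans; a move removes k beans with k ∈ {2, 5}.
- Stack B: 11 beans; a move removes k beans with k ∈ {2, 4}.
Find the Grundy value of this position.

Build the Grundy sequence for stack A with g(k) = mex{g(k−s) : s ∈ {2, 5}, s ≤ k}:
g(0) = mex{} = 0
g(1) = mex{} = 0
g(2) = mex{0} = 1
g(3) = mex{0} = 1
g(4) = mex{1} = 0
g(5) = mex{0,1} = 2
g(6) = mex{0} = 1
g(7) = mex{1,2} = 0
g(8) = mex{1} = 0
So g(8) = 0.
For stack B, compute g(0), g(1), … with moves {2, 4}:
g(0) = mex{} = 0
g(1) = mex{} = 0
g(2) = mex{0} = 1
g(3) = mex{0} = 1
g(4) = mex{0,1} = 2
g(5) = mex{0,1} = 2
g(6) = mex{1,2} = 0
g(7) = mex{1,2} = 0
g(8) = mex{0,2} = 1
g(9) = mex{0,2} = 1
g(10) = mex{0,1} = 2
g(11) = mex{0,1} = 2
So g(11) = 2.
By the Sprague-Grundy theorem, the Grundy value of a sum of independent games is the XOR of the component values.
Combined value = 0 XOR 2 = 2.

2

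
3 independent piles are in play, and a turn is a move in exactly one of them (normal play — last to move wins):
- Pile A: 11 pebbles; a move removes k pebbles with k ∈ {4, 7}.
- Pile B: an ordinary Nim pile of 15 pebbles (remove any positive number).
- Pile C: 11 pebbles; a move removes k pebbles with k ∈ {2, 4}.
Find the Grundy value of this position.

13

For pile A, compute g(0), g(1), … with moves {4, 7}:
k:     0  1  2  3  4  5  6  7  8  9 10 11
g(k):  0  0  0  0  1  1  1  1  2  2  2  0
So g(11) = 0.
Pile B is a plain Nim pile of size 15, so its Grundy value is 15.
Build the Grundy sequence for pile C with g(k) = mex{g(k−s) : s ∈ {2, 4}, s ≤ k}:
k:     0  1  2  3  4  5  6  7  8  9 10 11
g(k):  0  0  1  1  2  2  0  0  1  1  2  2
So g(11) = 2.
The value of a disjunctive sum is the nim-sum of the parts.
Combined value = 0 ⊕ 15 ⊕ 2 = 13.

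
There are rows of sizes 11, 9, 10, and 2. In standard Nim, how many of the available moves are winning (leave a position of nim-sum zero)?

3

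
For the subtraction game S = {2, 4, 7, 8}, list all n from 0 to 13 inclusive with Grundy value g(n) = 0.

0, 1, 6, 11, 12

Build the Grundy sequence with g(k) = mex{g(k−s) : s ∈ {2, 4, 7, 8}, s ≤ k}:
g(0) = mex{} = 0
g(1) = mex{} = 0
g(2) = mex{0} = 1
g(3) = mex{0} = 1
g(4) = mex{0,1} = 2
g(5) = mex{0,1} = 2
g(6) = mex{1,2} = 0
g(7) = mex{0,1,2} = 3
g(8) = mex{0,2} = 1
g(9) = mex{0,1,2,3} = 4
g(10) = mex{0,1} = 2
g(11) = mex{1,2,3,4} = 0
g(12) = mex{1,2} = 0
g(13) = mex{0,2,4} = 1
The P-positions (g = 0) in 0..13 are 0, 1, 6, 11, 12.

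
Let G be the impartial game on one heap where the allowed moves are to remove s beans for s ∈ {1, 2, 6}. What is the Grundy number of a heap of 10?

Build the Grundy sequence with g(k) = mex{g(k−s) : s ∈ {1, 2, 6}, s ≤ k}:
g(0) = mex{} = 0
g(1) = mex{0} = 1
g(2) = mex{0,1} = 2
g(3) = mex{1,2} = 0
g(4) = mex{0,2} = 1
g(5) = mex{0,1} = 2
g(6) = mex{0,1,2} = 3
g(7) = mex{1,2,3} = 0
g(8) = mex{0,2,3} = 1
g(9) = mex{0,1} = 2
g(10) = mex{1,2} = 0
So g(10) = 0.

0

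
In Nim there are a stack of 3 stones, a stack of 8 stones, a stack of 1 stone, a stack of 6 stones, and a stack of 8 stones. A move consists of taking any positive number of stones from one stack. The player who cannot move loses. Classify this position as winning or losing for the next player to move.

Winning position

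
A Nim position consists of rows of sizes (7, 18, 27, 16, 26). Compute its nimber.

4

In binary:
  00111  (7)
  10010  (18)
  11011  (27)
  10000  (16)
  11010  (26)
  -----
  00100  (4)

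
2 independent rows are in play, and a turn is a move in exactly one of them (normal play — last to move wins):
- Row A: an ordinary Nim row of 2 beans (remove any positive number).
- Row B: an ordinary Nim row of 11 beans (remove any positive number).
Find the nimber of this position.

9

Row A is a plain Nim row of size 2, so its Grundy value is 2.
Row B is a plain Nim row of size 11, so its Grundy value is 11.
By the Sprague-Grundy theorem, the Grundy value of a sum of independent games is the XOR of the component values.
Combined value = 2 ⊕ 11 = 9.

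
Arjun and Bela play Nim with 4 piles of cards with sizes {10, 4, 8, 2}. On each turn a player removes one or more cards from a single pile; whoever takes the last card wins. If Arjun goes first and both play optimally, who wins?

Arjun wins

Nim-sum: 10 ⊕ 4 ⊕ 8 ⊕ 2 = 4.
The nim-sum is 4 ≠ 0, so this is an N-position: the player to move can win; Arjun has a winning move.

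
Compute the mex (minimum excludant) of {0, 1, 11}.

2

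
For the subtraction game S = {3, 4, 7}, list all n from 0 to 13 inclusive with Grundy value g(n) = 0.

0, 1, 2, 10, 11, 12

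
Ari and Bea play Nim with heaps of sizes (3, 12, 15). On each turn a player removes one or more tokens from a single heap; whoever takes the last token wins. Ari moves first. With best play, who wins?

Nim-sum: 3 ⊕ 12 ⊕ 15 = 0.
The nim-sum is 0, so this is a P-position: the player to move is in a losing position under optimal play; Ari is about to move from it and so loses — Bea wins.

Bea wins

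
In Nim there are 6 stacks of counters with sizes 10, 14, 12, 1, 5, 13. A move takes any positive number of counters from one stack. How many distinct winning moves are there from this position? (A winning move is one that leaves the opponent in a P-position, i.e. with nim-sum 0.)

3

Nim-sum: 10 ⊕ 14 ⊕ 12 ⊕ 1 ⊕ 5 ⊕ 13 = 1.
The overall nim-sum is X = 1. A stack of size p has a winning move iff p XOR X < p (reduce it to p XOR X).
  10: 10 XOR 1 = 11 ≥ 10 — no move.
  14: 14 XOR 1 = 15 ≥ 14 — no move.
  12: 12 XOR 1 = 13 ≥ 12 — no move.
  1: 1 XOR 1 = 0 < 1 — winning move (to 0).
  5: 5 XOR 1 = 4 < 5 — winning move (to 4).
  13: 13 XOR 1 = 12 < 13 — winning move (to 12).
That gives 3 winning moves.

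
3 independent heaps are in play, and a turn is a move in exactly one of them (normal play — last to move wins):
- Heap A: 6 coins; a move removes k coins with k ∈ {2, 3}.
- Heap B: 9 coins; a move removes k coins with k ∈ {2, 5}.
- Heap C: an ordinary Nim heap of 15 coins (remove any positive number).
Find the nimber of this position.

14

For heap A, compute g(0), g(1), … with moves {2, 3}:
g(0) = mex{} = 0
g(1) = mex{} = 0
g(2) = mex{0} = 1
g(3) = mex{0} = 1
g(4) = mex{0,1} = 2
g(5) = mex{1} = 0
g(6) = mex{1,2} = 0
So g(6) = 0.
Grundy values for heap B (subtraction set {2, 5}):
g(0) = mex{} = 0
g(1) = mex{} = 0
g(2) = mex{0} = 1
g(3) = mex{0} = 1
g(4) = mex{1} = 0
g(5) = mex{0,1} = 2
g(6) = mex{0} = 1
g(7) = mex{1,2} = 0
g(8) = mex{1} = 0
g(9) = mex{0} = 1
So g(9) = 1.
Heap C is a plain Nim heap of size 15, so its Grundy value is 15.
The value of a disjunctive sum is the nim-sum of the parts.
Combined value = 0 XOR 1 XOR 15 = 14.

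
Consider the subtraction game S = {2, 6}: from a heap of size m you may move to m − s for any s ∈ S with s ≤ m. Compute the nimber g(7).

1

Grundy values for subtraction set {2, 6}:
k:     0  1  2  3  4  5  6  7
g(k):  0  0  1  1  0  0  1  1
So g(7) = 1.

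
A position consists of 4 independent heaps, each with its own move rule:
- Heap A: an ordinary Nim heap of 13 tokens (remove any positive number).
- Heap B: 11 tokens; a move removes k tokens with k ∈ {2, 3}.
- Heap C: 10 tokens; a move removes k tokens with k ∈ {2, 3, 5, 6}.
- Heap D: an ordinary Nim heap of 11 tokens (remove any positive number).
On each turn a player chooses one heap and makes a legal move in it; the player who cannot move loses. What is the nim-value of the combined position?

7

Heap A is a plain Nim heap of size 13, so its Grundy value is 13.
Build the Grundy sequence for heap B with g(k) = mex{g(k−s) : s ∈ {2, 3}, s ≤ k}:
g(0) = mex{} = 0
g(1) = mex{} = 0
g(2) = mex{0} = 1
g(3) = mex{0} = 1
g(4) = mex{0,1} = 2
g(5) = mex{1} = 0
g(6) = mex{1,2} = 0
g(7) = mex{0,2} = 1
g(8) = mex{0} = 1
g(9) = mex{0,1} = 2
g(10) = mex{1} = 0
g(11) = mex{1,2} = 0
So g(11) = 0.
Build the Grundy sequence for heap C with g(k) = mex{g(k−s) : s ∈ {2, 3, 5, 6}, s ≤ k}:
g(0) = mex{} = 0
g(1) = mex{} = 0
g(2) = mex{0} = 1
g(3) = mex{0} = 1
g(4) = mex{0,1} = 2
g(5) = mex{0,1} = 2
g(6) = mex{0,1,2} = 3
g(7) = mex{0,1,2} = 3
g(8) = mex{1,2,3} = 0
g(9) = mex{1,2,3} = 0
g(10) = mex{0,2,3} = 1
So g(10) = 1.
Heap D is a plain Nim heap of size 11, so its Grundy value is 11.
The value of a disjunctive sum is the nim-sum of the parts.
Combined value = 13 ⊕ 0 ⊕ 1 ⊕ 11 = 7.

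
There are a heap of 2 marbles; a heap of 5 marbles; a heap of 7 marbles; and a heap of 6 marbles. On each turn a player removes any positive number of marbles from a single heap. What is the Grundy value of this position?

6

Nim-sum: 2 ^ 5 ^ 7 ^ 6 = 6.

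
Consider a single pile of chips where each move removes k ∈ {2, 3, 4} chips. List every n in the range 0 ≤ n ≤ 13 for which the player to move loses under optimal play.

0, 1, 6, 7, 12, 13

Build the Grundy sequence with g(k) = mex{g(k−s) : s ∈ {2, 3, 4}, s ≤ k}:
k:     0  1  2  3  4  5  6  7  8  9 10 11 12 13
g(k):  0  0  1  1  2  2  0  0  1  1  2  2  0  0
The P-positions (g = 0) in 0..13 are 0, 1, 6, 7, 12, 13.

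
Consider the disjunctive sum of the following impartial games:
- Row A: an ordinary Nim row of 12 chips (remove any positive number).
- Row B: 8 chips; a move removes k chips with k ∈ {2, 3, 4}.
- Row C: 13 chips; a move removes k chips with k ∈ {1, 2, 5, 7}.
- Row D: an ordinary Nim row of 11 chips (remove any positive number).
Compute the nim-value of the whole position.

Row A is a plain Nim row of size 12, so its Grundy value is 12.
For row B, compute g(0), g(1), … with moves {2, 3, 4}:
g(0) = mex{} = 0
g(1) = mex{} = 0
g(2) = mex{0} = 1
g(3) = mex{0} = 1
g(4) = mex{0,1} = 2
g(5) = mex{0,1} = 2
g(6) = mex{1,2} = 0
g(7) = mex{1,2} = 0
g(8) = mex{0,2} = 1
So g(8) = 1.
For row C, compute g(0), g(1), … with moves {1, 2, 5, 7}:
g(0) = mex{} = 0
g(1) = mex{0} = 1
g(2) = mex{0,1} = 2
g(3) = mex{1,2} = 0
g(4) = mex{0,2} = 1
g(5) = mex{0,1} = 2
g(6) = mex{1,2} = 0
g(7) = mex{0,2} = 1
g(8) = mex{0,1} = 2
g(9) = mex{1,2} = 0
g(10) = mex{0,2} = 1
g(11) = mex{0,1} = 2
g(12) = mex{1,2} = 0
g(13) = mex{0,2} = 1
So g(13) = 1.
Row D is a plain Nim row of size 11, so its Grundy value is 11.
By the Sprague-Grundy theorem, the Grundy value of a sum of independent games is the XOR of the component values.
Combined value = 12 ⊕ 1 ⊕ 1 ⊕ 11 = 7.

7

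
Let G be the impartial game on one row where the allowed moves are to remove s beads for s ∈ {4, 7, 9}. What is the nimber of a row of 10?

Build the Grundy sequence with g(k) = mex{g(k−s) : s ∈ {4, 7, 9}, s ≤ k}:
k:     0  1  2  3  4  5  6  7  8  9 10
g(k):  0  0  0  0  1  1  1  1  2  2  2
So g(10) = 2.

2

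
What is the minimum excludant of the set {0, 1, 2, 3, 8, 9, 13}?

4

The values 0, 1, 2, 3 are all present; 4 is the first non-negative integer missing from the set.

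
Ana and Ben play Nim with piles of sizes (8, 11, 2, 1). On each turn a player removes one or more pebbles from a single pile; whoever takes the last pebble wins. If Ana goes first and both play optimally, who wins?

Ben wins

Nim-sum: 8 XOR 11 XOR 2 XOR 1 = 0.
The nim-sum is 0, so this is a P-position: the player to move is in a losing position under optimal play; Ana is about to move from it and so loses — Ben wins.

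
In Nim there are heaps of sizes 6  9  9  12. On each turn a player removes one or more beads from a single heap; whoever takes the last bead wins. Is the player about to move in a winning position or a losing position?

Winning position

Nim-sum: 6 XOR 9 XOR 9 XOR 12 = 10.
The nim-sum is 10 ≠ 0, so this is an N-position: the player to move can win.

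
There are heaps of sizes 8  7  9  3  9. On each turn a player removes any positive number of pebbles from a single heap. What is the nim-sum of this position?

12

In binary:
  1000  (8)
  0111  (7)
  1001  (9)
  0011  (3)
  1001  (9)
  ----
  1100  (12)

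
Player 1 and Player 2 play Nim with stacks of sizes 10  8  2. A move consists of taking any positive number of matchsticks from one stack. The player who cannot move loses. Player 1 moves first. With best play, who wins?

Player 2 wins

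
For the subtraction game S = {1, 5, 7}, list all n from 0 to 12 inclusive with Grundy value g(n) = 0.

0, 2, 4, 6, 8, 10, 12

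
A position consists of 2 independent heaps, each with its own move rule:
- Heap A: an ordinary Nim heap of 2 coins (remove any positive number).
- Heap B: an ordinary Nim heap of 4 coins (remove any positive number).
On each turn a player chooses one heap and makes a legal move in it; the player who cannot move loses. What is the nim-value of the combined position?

6

Heap A is a plain Nim heap of size 2, so its Grundy value is 2.
Heap B is a plain Nim heap of size 4, so its Grundy value is 4.
By the Sprague-Grundy theorem, the Grundy value of a sum of independent games is the XOR of the component values.
Combined value = 2 ⊕ 4 = 6.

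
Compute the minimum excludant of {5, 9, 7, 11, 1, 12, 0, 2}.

3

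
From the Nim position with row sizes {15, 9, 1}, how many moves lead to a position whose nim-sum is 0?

1

In binary:
  1111  (15)
  1001  (9)
  0001  (1)
  ----
  0111  (7)
The overall nim-sum is X = 7. A row of size p has a winning move iff p XOR X < p (reduce it to p XOR X).
  15: 15 XOR 7 = 8 < 15 — winning move (to 8).
  9: 9 XOR 7 = 14 ≥ 9 — no move.
  1: 1 XOR 7 = 6 ≥ 1 — no move.
That gives 1 winning move.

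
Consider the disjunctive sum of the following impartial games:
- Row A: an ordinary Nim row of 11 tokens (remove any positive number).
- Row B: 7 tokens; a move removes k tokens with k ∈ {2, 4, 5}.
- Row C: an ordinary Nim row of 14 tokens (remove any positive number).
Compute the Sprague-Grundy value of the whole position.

Row A is a plain Nim row of size 11, so its Grundy value is 11.
For row B, compute g(0), g(1), … with moves {2, 4, 5}:
k:     0  1  2  3  4  5  6  7
g(k):  0  0  1  1  2  2  3  0
So g(7) = 0.
Row C is a plain Nim row of size 14, so its Grundy value is 14.
By the Sprague-Grundy theorem, the Grundy value of a sum of independent games is the XOR of the component values.
Combined value = 11 XOR 0 XOR 14 = 5.

5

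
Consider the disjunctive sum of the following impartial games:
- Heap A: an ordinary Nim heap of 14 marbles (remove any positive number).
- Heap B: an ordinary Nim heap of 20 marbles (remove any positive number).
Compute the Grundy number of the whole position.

26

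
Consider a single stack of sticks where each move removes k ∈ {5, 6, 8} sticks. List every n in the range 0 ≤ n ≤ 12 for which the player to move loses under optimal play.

0, 1, 2, 3, 4

Build the Grundy sequence with g(k) = mex{g(k−s) : s ∈ {5, 6, 8}, s ≤ k}:
g(0) = mex{} = 0
g(1) = mex{} = 0
g(2) = mex{} = 0
g(3) = mex{} = 0
g(4) = mex{} = 0
g(5) = mex{0} = 1
g(6) = mex{0} = 1
g(7) = mex{0} = 1
g(8) = mex{0} = 1
g(9) = mex{0} = 1
g(10) = mex{0,1} = 2
g(11) = mex{0,1} = 2
g(12) = mex{0,1} = 2
The P-positions (g = 0) in 0..12 are 0, 1, 2, 3, 4.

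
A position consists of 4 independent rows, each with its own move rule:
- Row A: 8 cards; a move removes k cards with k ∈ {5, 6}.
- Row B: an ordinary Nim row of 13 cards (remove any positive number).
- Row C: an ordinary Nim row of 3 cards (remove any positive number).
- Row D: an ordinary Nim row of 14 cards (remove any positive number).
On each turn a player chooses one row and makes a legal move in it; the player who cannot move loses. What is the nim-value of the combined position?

1

Build the Grundy sequence for row A with g(k) = mex{g(k−s) : s ∈ {5, 6}, s ≤ k}:
k:     0  1  2  3  4  5  6  7  8
g(k):  0  0  0  0  0  1  1  1  1
So g(8) = 1.
Row B is a plain Nim row of size 13, so its Grundy value is 13.
Row C is a plain Nim row of size 3, so its Grundy value is 3.
Row D is a plain Nim row of size 14, so its Grundy value is 14.
By the Sprague-Grundy theorem, the Grundy value of a sum of independent games is the XOR of the component values.
Combined value = 1 ⊕ 13 ⊕ 3 ⊕ 14 = 1.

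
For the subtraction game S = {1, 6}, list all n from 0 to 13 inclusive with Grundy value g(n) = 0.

Build the Grundy sequence with g(k) = mex{g(k−s) : s ∈ {1, 6}, s ≤ k}:
g(0) = mex{} = 0
g(1) = mex{0} = 1
g(2) = mex{1} = 0
g(3) = mex{0} = 1
g(4) = mex{1} = 0
g(5) = mex{0} = 1
g(6) = mex{0,1} = 2
g(7) = mex{1,2} = 0
g(8) = mex{0} = 1
g(9) = mex{1} = 0
g(10) = mex{0} = 1
g(11) = mex{1} = 0
g(12) = mex{0,2} = 1
g(13) = mex{0,1} = 2
The P-positions (g = 0) in 0..13 are 0, 2, 4, 7, 9, 11.

0, 2, 4, 7, 9, 11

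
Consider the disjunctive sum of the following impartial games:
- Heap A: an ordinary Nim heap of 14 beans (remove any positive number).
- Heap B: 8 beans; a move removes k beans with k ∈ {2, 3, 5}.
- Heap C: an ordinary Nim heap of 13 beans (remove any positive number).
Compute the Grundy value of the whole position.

Heap A is a plain Nim heap of size 14, so its Grundy value is 14.
Grundy values for heap B (subtraction set {2, 3, 5}):
k:     0  1  2  3  4  5  6  7  8
g(k):  0  0  1  1  2  2  3  0  0
So g(8) = 0.
Heap C is a plain Nim heap of size 13, so its Grundy value is 13.
By the Sprague-Grundy theorem, the Grundy value of a sum of independent games is the XOR of the component values.
Combined value = 14 ⊕ 0 ⊕ 13 = 3.

3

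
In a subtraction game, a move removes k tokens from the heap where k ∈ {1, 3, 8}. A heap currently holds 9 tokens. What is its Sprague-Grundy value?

3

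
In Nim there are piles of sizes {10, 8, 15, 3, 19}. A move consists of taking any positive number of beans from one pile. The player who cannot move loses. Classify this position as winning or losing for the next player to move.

Winning position

Nim-sum: 10 ⊕ 8 ⊕ 15 ⊕ 3 ⊕ 19 = 29.
The nim-sum is 29 ≠ 0, so this is an N-position: the player to move can win.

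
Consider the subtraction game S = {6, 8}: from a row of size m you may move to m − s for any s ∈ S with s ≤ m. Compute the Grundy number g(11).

1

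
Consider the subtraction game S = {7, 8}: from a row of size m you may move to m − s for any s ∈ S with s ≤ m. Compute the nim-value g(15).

0

Compute g(0), g(1), … for moves {7, 8}:
k:     0  1  2  3  4  5  6  7  8  9 10 11 12 13 14 15
g(k):  0  0  0  0  0  0  0  1  1  1  1  1  1  1  2  0
So g(15) = 0.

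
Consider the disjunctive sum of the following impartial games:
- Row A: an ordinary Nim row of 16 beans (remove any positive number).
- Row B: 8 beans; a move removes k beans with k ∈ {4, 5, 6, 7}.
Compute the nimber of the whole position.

Row A is a plain Nim row of size 16, so its Grundy value is 16.
For row B, compute g(0), g(1), … with moves {4, 5, 6, 7}:
g(0) = mex{} = 0
g(1) = mex{} = 0
g(2) = mex{} = 0
g(3) = mex{} = 0
g(4) = mex{0} = 1
g(5) = mex{0} = 1
g(6) = mex{0} = 1
g(7) = mex{0} = 1
g(8) = mex{0,1} = 2
So g(8) = 2.
By the Sprague-Grundy theorem, the Grundy value of a sum of independent games is the XOR of the component values.
Combined value = 16 XOR 2 = 18.

18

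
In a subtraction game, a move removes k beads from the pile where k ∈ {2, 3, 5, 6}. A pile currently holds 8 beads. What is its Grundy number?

Grundy values for subtraction set {2, 3, 5, 6}:
k:     0  1  2  3  4  5  6  7  8
g(k):  0  0  1  1  2  2  3  3  0
So g(8) = 0.

0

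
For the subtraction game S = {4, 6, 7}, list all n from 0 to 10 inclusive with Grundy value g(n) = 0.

Build the Grundy sequence with g(k) = mex{g(k−s) : s ∈ {4, 6, 7}, s ≤ k}:
k:     0  1  2  3  4  5  6  7  8  9 10
g(k):  0  0  0  0  1  1  1  1  2  2  2
The P-positions (g = 0) in 0..10 are 0, 1, 2, 3.

0, 1, 2, 3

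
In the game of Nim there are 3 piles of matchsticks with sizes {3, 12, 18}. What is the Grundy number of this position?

29

Compute the nim-sum pairwise:
3 XOR 12 = 15
15 XOR 18 = 29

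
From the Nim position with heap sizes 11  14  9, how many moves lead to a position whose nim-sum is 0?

3

Nim-sum: 11 ^ 14 ^ 9 = 12.
The overall nim-sum is X = 12. A heap of size p has a winning move iff p XOR X < p (reduce it to p XOR X).
  11: 11 XOR 12 = 7 < 11 — winning move (to 7).
  14: 14 XOR 12 = 2 < 14 — winning move (to 2).
  9: 9 XOR 12 = 5 < 9 — winning move (to 5).
That gives 3 winning moves.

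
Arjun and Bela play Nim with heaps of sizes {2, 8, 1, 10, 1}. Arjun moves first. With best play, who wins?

Bela wins

Compute the nim-sum pairwise:
2 ⊕ 8 = 10
10 ⊕ 1 = 11
11 ⊕ 10 = 1
1 ⊕ 1 = 0
The nim-sum is 0, so this is a P-position: the player to move is in a losing position under optimal play; Arjun is about to move from it and so loses — Bela wins.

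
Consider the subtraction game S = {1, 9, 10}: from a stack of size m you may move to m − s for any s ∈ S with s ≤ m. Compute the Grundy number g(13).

3

Build the Grundy sequence with g(k) = mex{g(k−s) : s ∈ {1, 9, 10}, s ≤ k}:
g(0) = mex{} = 0
g(1) = mex{0} = 1
g(2) = mex{1} = 0
g(3) = mex{0} = 1
g(4) = mex{1} = 0
g(5) = mex{0} = 1
g(6) = mex{1} = 0
g(7) = mex{0} = 1
g(8) = mex{1} = 0
g(9) = mex{0} = 1
g(10) = mex{0,1} = 2
g(11) = mex{0,1,2} = 3
g(12) = mex{0,1,3} = 2
g(13) = mex{0,1,2} = 3
So g(13) = 3.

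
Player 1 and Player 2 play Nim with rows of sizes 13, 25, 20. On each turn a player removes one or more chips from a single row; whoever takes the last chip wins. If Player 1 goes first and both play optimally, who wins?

Compute the nim-sum pairwise:
13 ^ 25 = 20
20 ^ 20 = 0
The nim-sum is 0, so this is a P-position: the player to move is in a losing position under optimal play; Player 1 is about to move from it and so loses — Player 2 wins.

Player 2 wins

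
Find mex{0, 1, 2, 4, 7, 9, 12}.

3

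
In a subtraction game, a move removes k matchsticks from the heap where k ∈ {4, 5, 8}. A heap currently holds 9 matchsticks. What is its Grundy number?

Grundy values for subtraction set {4, 5, 8}:
g(0) = mex{} = 0
g(1) = mex{} = 0
g(2) = mex{} = 0
g(3) = mex{} = 0
g(4) = mex{0} = 1
g(5) = mex{0} = 1
g(6) = mex{0} = 1
g(7) = mex{0} = 1
g(8) = mex{0,1} = 2
g(9) = mex{0,1} = 2
So g(9) = 2.

2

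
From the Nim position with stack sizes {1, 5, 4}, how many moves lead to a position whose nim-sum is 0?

In binary:
  001  (1)
  101  (5)
  100  (4)
  ---
  000  (0)
The nim-sum is already 0, so every move leaves a nonzero nim-sum — there are no winning moves.

0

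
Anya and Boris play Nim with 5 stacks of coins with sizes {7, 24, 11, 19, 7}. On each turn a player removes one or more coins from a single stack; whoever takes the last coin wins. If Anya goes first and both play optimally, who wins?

Boris wins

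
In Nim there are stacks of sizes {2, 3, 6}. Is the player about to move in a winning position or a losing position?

Nim-sum: 2 ^ 3 ^ 6 = 7.
The nim-sum is 7 ≠ 0, so this is an N-position: the player to move can win.

Winning position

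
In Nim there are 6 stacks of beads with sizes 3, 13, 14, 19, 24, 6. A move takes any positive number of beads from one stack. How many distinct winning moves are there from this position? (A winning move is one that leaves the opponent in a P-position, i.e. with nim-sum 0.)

3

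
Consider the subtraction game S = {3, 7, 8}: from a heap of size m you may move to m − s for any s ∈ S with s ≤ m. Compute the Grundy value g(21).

0

Build the Grundy sequence with g(k) = mex{g(k−s) : s ∈ {3, 7, 8}, s ≤ k}:
k:     0  1  2  3  4  5  6  7  8  9 10 11 12 13 14 15 16 17 18 19 20 21
g(k):  0  0  0  1  1  1  0  2  2  1  3  0  0  2  1  1  0  0  2  1  1  0
So g(21) = 0.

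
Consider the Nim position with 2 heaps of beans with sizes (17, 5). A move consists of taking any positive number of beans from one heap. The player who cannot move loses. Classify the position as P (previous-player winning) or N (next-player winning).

Nim-sum: 17 ⊕ 5 = 20.
The nim-sum is 20 ≠ 0, so this is an N-position: the player to move can win.

N-position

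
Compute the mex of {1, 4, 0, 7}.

2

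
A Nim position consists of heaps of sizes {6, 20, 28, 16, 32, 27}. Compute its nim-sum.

37

Compute the nim-sum pairwise:
6 ^ 20 = 18
18 ^ 28 = 14
14 ^ 16 = 30
30 ^ 32 = 62
62 ^ 27 = 37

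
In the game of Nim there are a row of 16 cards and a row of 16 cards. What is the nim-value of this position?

0

Nim-sum: 16 ^ 16 = 0.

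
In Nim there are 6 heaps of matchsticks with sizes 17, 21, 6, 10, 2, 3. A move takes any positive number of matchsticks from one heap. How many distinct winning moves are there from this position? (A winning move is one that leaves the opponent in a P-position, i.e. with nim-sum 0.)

1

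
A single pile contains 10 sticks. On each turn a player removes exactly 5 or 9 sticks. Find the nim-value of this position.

2

Grundy values for subtraction set {5, 9}:
g(0) = mex{} = 0
g(1) = mex{} = 0
g(2) = mex{} = 0
g(3) = mex{} = 0
g(4) = mex{} = 0
g(5) = mex{0} = 1
g(6) = mex{0} = 1
g(7) = mex{0} = 1
g(8) = mex{0} = 1
g(9) = mex{0} = 1
g(10) = mex{0,1} = 2
So g(10) = 2.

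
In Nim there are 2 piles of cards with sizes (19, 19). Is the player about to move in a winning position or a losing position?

Compute the nim-sum pairwise:
19 ⊕ 19 = 0
The nim-sum is 0, so this is a P-position: the player to move is in a losing position under optimal play.

Losing position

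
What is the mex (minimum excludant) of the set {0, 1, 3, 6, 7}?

2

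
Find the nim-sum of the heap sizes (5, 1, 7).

Compute the nim-sum pairwise:
5 ^ 1 = 4
4 ^ 7 = 3

3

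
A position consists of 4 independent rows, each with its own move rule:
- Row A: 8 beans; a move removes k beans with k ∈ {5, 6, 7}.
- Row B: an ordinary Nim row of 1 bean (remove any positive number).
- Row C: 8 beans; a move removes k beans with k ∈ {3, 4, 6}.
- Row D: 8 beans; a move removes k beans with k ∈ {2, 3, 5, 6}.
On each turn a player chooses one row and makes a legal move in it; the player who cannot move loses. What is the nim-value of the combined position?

Grundy values for row A (subtraction set {5, 6, 7}):
g(0) = mex{} = 0
g(1) = mex{} = 0
g(2) = mex{} = 0
g(3) = mex{} = 0
g(4) = mex{} = 0
g(5) = mex{0} = 1
g(6) = mex{0} = 1
g(7) = mex{0} = 1
g(8) = mex{0} = 1
So g(8) = 1.
Row B is a plain Nim row of size 1, so its Grundy value is 1.
For row C, compute g(0), g(1), … with moves {3, 4, 6}:
k:     0  1  2  3  4  5  6  7  8
g(k):  0  0  0  1  1  1  2  2  2
So g(8) = 2.
Grundy values for row D (subtraction set {2, 3, 5, 6}):
k:     0  1  2  3  4  5  6  7  8
g(k):  0  0  1  1  2  2  3  3  0
So g(8) = 0.
By the Sprague-Grundy theorem, the Grundy value of a sum of independent games is the XOR of the component values.
Combined value = 1 ⊕ 1 ⊕ 2 ⊕ 0 = 2.

2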